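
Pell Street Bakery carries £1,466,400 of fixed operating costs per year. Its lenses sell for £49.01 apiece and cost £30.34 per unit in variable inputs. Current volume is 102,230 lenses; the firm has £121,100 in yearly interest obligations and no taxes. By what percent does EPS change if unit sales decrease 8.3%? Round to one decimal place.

-49.3%

Contribution at this volume is 102,230 × £18.67 = £1,908,634.10.
Operating income = contribution − fixed costs = £1,908,634.10 − £1,466,400 = £442,234.10.
After interest of £121,100.00, pre-tax earnings = £321,134.10.
DCL = total CM / (EBIT − I) = £1,908,634.10 / £321,134.10 = 5.9434.
%ΔEPS = DCL × %ΔSales = 5.9434 × -8.3% = -49.3%.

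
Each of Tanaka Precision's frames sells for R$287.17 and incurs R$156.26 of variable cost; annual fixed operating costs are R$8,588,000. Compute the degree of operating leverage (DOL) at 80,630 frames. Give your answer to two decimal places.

At 80,630 units, contribution = 80,630 × R$130.91 = R$10,555,273.30.
EBIT = R$10,555,273.30 − R$8,588,000 = R$1,967,273.30.
Degree of operating leverage = R$10,555,273.30 / R$1,967,273.30 = 5.3654.

5.37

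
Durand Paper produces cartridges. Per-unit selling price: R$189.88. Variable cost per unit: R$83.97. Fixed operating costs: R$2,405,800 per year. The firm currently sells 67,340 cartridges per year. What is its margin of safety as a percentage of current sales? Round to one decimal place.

Each unit contributes R$189.88 − R$83.97 = R$105.91. Break-even units = R$2,405,800 ÷ R$105.91 = 22,715.51; break-even revenue = 22,715.51 × R$189.88 = R$4,313,221.64.
Actual sales revenue = 67,340 × R$189.88 = R$12,786,519.20.
Margin of safety = (R$12,786,519.20 − R$4,313,221.64) ÷ R$12,786,519.20 = 66.3%.

66.3%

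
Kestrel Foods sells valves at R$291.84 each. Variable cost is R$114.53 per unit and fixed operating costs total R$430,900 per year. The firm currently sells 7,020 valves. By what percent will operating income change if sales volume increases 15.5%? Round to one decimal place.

Total contribution margin = 7,020 × R$177.31 = R$1,244,716.20.
Operating income = contribution − fixed costs = R$1,244,716.20 − R$430,900 = R$813,816.20.
So DOL = total CM / EBIT = R$1,244,716.20 / R$813,816.20 = 1.5295.
So EBIT moves 1.5295 × (+15.5%) = +23.7%.

+23.7%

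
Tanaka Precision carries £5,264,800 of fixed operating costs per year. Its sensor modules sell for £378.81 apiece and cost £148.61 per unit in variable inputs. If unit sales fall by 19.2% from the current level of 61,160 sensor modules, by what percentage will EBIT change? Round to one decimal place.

-30.7%

Contribution at this volume is 61,160 × £230.20 = £14,079,032.00.
Subtracting fixed costs: EBIT = £14,079,032.00 − £5,264,800 = £8,814,232.00.
DOL = contribution ÷ EBIT = £14,079,032.00 ÷ £8,814,232.00 = 1.5973.
So EBIT moves 1.5973 × (-19.2%) = -30.7%.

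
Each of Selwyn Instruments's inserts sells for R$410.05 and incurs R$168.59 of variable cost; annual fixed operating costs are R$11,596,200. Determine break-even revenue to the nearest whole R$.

CM per unit = R$410.05 − R$168.59 = R$241.46; CM ratio = R$241.46 / R$410.05 = 0.5889.
Break-even sales = FC ÷ CM ratio = R$11,596,200 × R$410.05 / R$241.46 = R$19,692,793.

R$19,692,793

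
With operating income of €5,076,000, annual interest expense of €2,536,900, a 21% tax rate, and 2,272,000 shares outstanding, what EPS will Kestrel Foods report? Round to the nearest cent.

€0.88

Interest = €2,536,900.00, so EBT = €5,076,000 − €2,536,900.00 = €2,539,100.00.
Net income = €2,539,100.00 × (1 − 0.21) = €2,005,889.00.
Per share: €2,005,889.00 / 2,272,000 shares = €0.88.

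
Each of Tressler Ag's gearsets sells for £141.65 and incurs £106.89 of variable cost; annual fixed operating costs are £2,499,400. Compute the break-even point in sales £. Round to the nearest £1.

£10,185,271

CM per unit = £141.65 − £106.89 = £34.76; CM ratio = £34.76 / £141.65 = 0.2454.
Break-even sales = FC ÷ CM ratio = £2,499,400 × £141.65 / £34.76 = £10,185,271.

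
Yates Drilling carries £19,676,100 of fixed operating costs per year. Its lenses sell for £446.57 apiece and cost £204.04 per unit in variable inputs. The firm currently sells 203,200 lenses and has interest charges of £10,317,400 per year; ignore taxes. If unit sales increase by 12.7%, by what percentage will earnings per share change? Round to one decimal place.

At 203,200 units, contribution = 203,200 × £242.53 = £49,282,096.00.
Subtracting fixed costs: EBIT = £49,282,096.00 − £19,676,100 = £29,605,996.00.
After interest of £10,317,400.00, pre-tax earnings = £19,288,596.00.
Degree of combined leverage = contribution ÷ (EBIT − I) = £49,282,096.00 ÷ £19,288,596.00 = 2.5550.
%ΔEPS = DCL × %ΔSales = 2.5550 × +12.7% = +32.4%.

+32.4%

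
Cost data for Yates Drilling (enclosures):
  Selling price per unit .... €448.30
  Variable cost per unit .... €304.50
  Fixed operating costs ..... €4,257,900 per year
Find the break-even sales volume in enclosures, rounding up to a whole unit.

29,610 enclosures

Unit CM = price − variable cost = €448.30 − €304.50 = €143.80.
Break-even Q = €4,257,900 / €143.80 = 29,609.87 → 29,610 enclosures.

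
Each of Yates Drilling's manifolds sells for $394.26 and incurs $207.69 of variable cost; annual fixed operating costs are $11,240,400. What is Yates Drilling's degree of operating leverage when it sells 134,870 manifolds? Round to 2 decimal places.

1.81

Contribution at this volume is 134,870 × $186.57 = $25,162,695.90.
Subtracting fixed costs: EBIT = $25,162,695.90 − $11,240,400 = $13,922,295.90.
Degree of operating leverage = $25,162,695.90 / $13,922,295.90 = 1.8074.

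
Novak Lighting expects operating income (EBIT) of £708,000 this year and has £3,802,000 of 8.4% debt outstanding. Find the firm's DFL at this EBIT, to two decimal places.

Annual interest charges come to £319,368.00.
Degree of financial leverage = EBIT / (EBIT − interest) = £708,000 / £388,632.00 = 1.8218.

1.82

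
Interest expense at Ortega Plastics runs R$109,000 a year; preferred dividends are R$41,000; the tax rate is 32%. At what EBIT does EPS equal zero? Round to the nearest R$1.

R$169,294

Grossing the preferred dividend up to pre-tax terms: R$41,000 / (1 − 0.32) = R$60,294.12.
Financial break-even EBIT = interest + D_p ÷ (1 − t) = R$109,000 + R$60,294.12 = R$169,294.12.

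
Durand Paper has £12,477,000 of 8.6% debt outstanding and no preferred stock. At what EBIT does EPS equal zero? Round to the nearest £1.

£1,073,022

Annual interest = 8.6% × £12,477,000 = £1,073,022.00.
Without preferred stock the financial break-even is simply EBIT = interest = £1,073,022.00.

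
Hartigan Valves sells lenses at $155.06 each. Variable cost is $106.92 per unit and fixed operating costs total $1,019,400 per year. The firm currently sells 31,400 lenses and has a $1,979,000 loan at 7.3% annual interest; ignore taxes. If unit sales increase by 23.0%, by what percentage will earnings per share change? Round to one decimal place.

Total contribution margin = 31,400 × $48.14 = $1,511,596.00.
Operating income = contribution − fixed costs = $1,511,596.00 − $1,019,400 = $492,196.00.
After interest of $144,467.00, pre-tax earnings = $347,729.00.
DCL = total CM / (EBIT − I) = $1,511,596.00 / $347,729.00 = 4.3471.
EPS therefore changes by 4.3471 × (+23.0%) = +100.0%.

+100.0%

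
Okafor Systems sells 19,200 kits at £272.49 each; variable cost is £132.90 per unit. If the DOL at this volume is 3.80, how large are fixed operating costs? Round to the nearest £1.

£1,974,831

Total contribution margin = 19,200 × £139.59 = £2,680,128.00.
DOL = contribution / EBIT, so EBIT = £2,680,128.00 / 3.80 = £705,296.84.
Fixed costs = CM − EBIT = £2,680,128.00 − £705,296.84 = £1,974,831.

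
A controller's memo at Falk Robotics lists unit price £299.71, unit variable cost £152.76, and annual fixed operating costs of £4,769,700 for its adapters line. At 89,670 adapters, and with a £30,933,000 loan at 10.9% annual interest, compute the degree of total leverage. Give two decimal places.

At 89,670 units, contribution = 89,670 × £146.95 = £13,177,006.50.
EBIT = £13,177,006.50 − £4,769,700 = £8,407,306.50. Interest = £3,371,697.00.
DOL = £13,177,006.50 ÷ £8,407,306.50 = 1.5673; DFL = £8,407,306.50 ÷ £5,035,609.50 = 1.6696.
Combined leverage = 1.5673 × 1.6696 = 2.6168.

2.62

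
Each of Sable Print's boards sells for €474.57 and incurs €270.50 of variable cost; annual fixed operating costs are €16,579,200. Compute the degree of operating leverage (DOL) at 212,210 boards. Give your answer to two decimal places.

Total contribution margin = 212,210 × €204.07 = €43,305,694.70.
Operating income = contribution − fixed costs = €43,305,694.70 − €16,579,200 = €26,726,494.70.
Degree of operating leverage = €43,305,694.70 / €26,726,494.70 = 1.6203.

1.62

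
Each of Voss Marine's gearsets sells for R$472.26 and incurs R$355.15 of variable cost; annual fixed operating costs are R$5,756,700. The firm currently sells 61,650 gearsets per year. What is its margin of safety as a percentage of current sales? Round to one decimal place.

20.3%

Contribution margin per unit = R$472.26 − R$355.15 = R$117.11. Break-even units = R$5,756,700 ÷ R$117.11 = 49,156.35; break-even revenue = 49,156.35 × R$472.26 = R$23,214,577.25.
Current sales = 61,650 × R$472.26 = R$29,114,829.00.
Margin of safety = (R$29,114,829.00 − R$23,214,577.25) ÷ R$29,114,829.00 = 20.3%.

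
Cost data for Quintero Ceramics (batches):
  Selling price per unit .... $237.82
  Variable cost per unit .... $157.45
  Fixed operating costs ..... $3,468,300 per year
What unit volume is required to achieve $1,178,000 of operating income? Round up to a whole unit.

57,812 batches

Unit CM = price − variable cost = $237.82 − $157.45 = $80.37.
Required volume = (fixed costs + target profit) ÷ CM = ($3,468,300 + $1,178,000) ÷ $80.37 = 57,811.37, so 57,812 batches.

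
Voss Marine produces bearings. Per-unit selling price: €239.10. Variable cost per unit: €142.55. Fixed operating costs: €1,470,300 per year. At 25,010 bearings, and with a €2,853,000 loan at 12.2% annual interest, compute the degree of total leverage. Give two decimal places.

Contribution at this volume is 25,010 × €96.55 = €2,414,715.50.
EBIT = €2,414,715.50 − €1,470,300 = €944,415.50. Interest = €348,066.00, so EBIT − I = €596,349.50.
DCL = contribution ÷ (EBIT − I) = €2,414,715.50 ÷ €596,349.50 = 4.0492.

4.05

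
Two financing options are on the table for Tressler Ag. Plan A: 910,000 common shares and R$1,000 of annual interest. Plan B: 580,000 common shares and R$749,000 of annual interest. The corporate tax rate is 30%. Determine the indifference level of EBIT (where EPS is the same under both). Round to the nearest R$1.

Set EPS_A = EPS_B: (EBIT − R$1,000)(1 − 0.30) ÷ 910,000 = (EBIT − R$749,000)(1 − 0.30) ÷ 580,000.
Cancelling (1 − t) and cross-multiplying: 580,000·(EBIT − 1,000) = 910,000·(EBIT − 749,000).
EBIT × (910,000 − 580,000) = 749,000 × 910,000 − 1,000 × 580,000 = 681,010,000,000, so EBIT = 681,010,000,000 ÷ 330,000 = 2,063,666.67.

R$2,063,667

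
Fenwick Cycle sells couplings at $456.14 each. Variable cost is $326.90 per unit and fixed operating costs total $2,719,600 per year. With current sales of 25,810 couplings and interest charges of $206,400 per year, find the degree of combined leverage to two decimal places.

8.14

At 25,810 units, contribution = 25,810 × $129.24 = $3,335,684.40.
Subtracting fixed costs: EBIT = $3,335,684.40 − $2,719,600 = $616,084.40. Interest = $206,400.00.
DOL = $3,335,684.40 ÷ $616,084.40 = 5.4143; DFL = $616,084.40 ÷ $409,684.40 = 1.5038.
Combined leverage = 5.4143 × 1.5038 = 8.1420.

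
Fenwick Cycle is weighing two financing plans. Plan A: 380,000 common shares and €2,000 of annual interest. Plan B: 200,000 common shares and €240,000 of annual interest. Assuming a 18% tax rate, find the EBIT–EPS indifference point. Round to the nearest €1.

€504,444

Set EPS_A = EPS_B: (EBIT − €2,000)(1 − 0.18) ÷ 380,000 = (EBIT − €240,000)(1 − 0.18) ÷ 200,000.
The (1 − t) factor cancels: (EBIT − 2,000) × 200,000 = (EBIT − 240,000) × 380,000.
Solving, EBIT = (240,000·380,000 − 2,000·200,000) / (380,000 − 200,000) = 90,800,000,000 / 180,000 = 504,444.44.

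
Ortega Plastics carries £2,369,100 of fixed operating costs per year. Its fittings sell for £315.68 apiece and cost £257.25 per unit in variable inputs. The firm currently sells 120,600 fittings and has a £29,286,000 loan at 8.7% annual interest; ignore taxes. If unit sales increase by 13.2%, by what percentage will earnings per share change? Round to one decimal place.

+43.7%

At 120,600 units, contribution = 120,600 × £58.43 = £7,046,658.00.
Operating income = contribution − fixed costs = £7,046,658.00 − £2,369,100 = £4,677,558.00.
Interest = £2,547,882.00, so EBIT − I = £2,129,676.00.
Degree of combined leverage = contribution ÷ (EBIT − I) = £7,046,658.00 ÷ £2,129,676.00 = 3.3088.
EPS therefore changes by 3.3088 × (+13.2%) = +43.7%.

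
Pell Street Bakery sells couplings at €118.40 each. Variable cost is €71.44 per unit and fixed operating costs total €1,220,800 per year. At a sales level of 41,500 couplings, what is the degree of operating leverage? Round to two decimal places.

Contribution at this volume is 41,500 × €46.96 = €1,948,840.00.
EBIT = €1,948,840.00 − €1,220,800 = €728,040.00.
Degree of operating leverage = €1,948,840.00 / €728,040.00 = 2.6768.

2.68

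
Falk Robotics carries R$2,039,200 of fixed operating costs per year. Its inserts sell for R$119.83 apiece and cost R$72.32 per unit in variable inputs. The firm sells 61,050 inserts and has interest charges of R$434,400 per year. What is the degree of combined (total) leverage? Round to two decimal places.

6.79

At 61,050 units, contribution = 61,050 × R$47.51 = R$2,900,485.50.
Subtracting fixed costs: EBIT = R$2,900,485.50 − R$2,039,200 = R$861,285.50. Interest = R$434,400.00, so EBIT − I = R$426,885.50.
DCL = contribution ÷ (EBIT − I) = R$2,900,485.50 ÷ R$426,885.50 = 6.7945.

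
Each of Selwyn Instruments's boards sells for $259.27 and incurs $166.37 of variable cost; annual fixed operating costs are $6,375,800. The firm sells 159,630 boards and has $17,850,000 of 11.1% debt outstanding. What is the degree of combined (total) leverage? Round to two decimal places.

At 159,630 units, contribution = 159,630 × $92.90 = $14,829,627.00.
EBIT = $14,829,627.00 − $6,375,800 = $8,453,827.00. Interest = $1,981,350.00.
DOL = $14,829,627.00 ÷ $8,453,827.00 = 1.7542; DFL = $8,453,827.00 ÷ $6,472,477.00 = 1.3061.
DCL = DOL × DFL = 1.7542 × 1.3061 = 2.2912.

2.29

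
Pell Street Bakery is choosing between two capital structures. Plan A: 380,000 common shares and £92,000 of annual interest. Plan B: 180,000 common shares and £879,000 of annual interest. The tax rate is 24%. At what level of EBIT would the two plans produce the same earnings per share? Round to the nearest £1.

£1,587,300

At indifference, (EBIT − 92,000)(1 − t)/380,000 = (EBIT − 879,000)(1 − t)/180,000.
The (1 − t) factor cancels: (EBIT − 92,000) × 180,000 = (EBIT − 879,000) × 380,000.
Solving, EBIT = (879,000·380,000 − 92,000·180,000) / (380,000 − 180,000) = 317,460,000,000 / 200,000 = 1,587,300.00.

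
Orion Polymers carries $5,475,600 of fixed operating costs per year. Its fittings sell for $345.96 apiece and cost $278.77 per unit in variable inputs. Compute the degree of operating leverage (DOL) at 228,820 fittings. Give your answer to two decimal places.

Total contribution margin = 228,820 × $67.19 = $15,374,415.80.
EBIT = $15,374,415.80 − $5,475,600 = $9,898,815.80.
DOL = contribution ÷ EBIT = $15,374,415.80 ÷ $9,898,815.80 = 1.5532.

1.55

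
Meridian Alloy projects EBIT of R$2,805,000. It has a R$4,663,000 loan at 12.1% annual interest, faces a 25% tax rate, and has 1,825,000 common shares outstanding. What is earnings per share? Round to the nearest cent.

R$0.92

Interest = R$564,223.00, so EBT = R$2,805,000 − R$564,223.00 = R$2,240,777.00.
Net income = R$2,240,777.00 × (1 − 0.25) = R$1,680,582.75.
EPS = R$1,680,582.75 ÷ 1,825,000 = R$0.92.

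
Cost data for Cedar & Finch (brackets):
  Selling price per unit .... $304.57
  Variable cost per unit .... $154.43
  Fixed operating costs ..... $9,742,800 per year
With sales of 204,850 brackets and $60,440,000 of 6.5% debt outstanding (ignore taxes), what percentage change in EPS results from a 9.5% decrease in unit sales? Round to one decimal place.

At 204,850 units, contribution = 204,850 × $150.14 = $30,756,179.00.
EBIT = $30,756,179.00 − $9,742,800 = $21,013,379.00.
After interest of $3,928,600.00, pre-tax earnings = $17,084,779.00.
Degree of combined leverage = contribution ÷ (EBIT − I) = $30,756,179.00 ÷ $17,084,779.00 = 1.8002.
EPS therefore changes by 1.8002 × (-9.5%) = -17.1%.

-17.1%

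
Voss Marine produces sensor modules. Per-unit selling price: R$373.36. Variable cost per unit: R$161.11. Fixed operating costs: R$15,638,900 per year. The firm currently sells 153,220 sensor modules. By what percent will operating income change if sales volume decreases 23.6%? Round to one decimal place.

-45.5%

Contribution at this volume is 153,220 × R$212.25 = R$32,520,945.00.
Operating income = contribution − fixed costs = R$32,520,945.00 − R$15,638,900 = R$16,882,045.00.
DOL = contribution ÷ EBIT = R$32,520,945.00 ÷ R$16,882,045.00 = 1.9264.
So EBIT moves 1.9264 × (-23.6%) = -45.5%.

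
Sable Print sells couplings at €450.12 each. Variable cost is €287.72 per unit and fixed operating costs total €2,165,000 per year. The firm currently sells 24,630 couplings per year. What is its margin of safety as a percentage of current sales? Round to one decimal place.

45.9%

Contribution margin per unit = €450.12 − €287.72 = €162.40. Break-even units = €2,165,000 ÷ €162.40 = 13,331.28; break-even revenue = 13,331.28 × €450.12 = €6,000,676.11.
Actual sales revenue = 24,630 × €450.12 = €11,086,455.60.
Margin of safety = (€11,086,455.60 − €6,000,676.11) ÷ €11,086,455.60 = 45.9%.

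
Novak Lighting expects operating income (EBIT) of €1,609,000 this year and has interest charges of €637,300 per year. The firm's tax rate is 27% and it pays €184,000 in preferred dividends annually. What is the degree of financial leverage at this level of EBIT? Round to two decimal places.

2.24

Interest = €637,300.00.
Preferred dividends grossed up pre-tax: €184,000 / (1 − 0.27) = €252,054.79.
DFL = EBIT ÷ [EBIT − I − D_p/(1−t)] = €1,609,000 ÷ [€1,609,000 − €637,300.00 − €252,054.79] = €1,609,000 ÷ €719,645.21 = 2.2358.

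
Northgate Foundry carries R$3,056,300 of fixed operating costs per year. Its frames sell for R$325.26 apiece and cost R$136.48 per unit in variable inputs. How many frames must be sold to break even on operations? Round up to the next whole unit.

16,190 frames

Each unit contributes R$325.26 − R$136.48 = R$188.78.
Break-even volume = fixed costs ÷ CM per unit = R$3,056,300 ÷ R$188.78 = 16,189.74, so 16,190 frames.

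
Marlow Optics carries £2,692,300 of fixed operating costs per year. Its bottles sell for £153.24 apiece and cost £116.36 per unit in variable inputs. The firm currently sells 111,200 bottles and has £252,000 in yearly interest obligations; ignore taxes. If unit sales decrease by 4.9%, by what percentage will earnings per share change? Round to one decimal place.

Total contribution margin = 111,200 × £36.88 = £4,101,056.00.
Subtracting fixed costs: EBIT = £4,101,056.00 − £2,692,300 = £1,408,756.00.
After interest of £252,000.00, pre-tax earnings = £1,156,756.00.
DCL = total CM / (EBIT − I) = £4,101,056.00 / £1,156,756.00 = 3.5453.
%ΔEPS = DCL × %ΔSales = 3.5453 × -4.9% = -17.4%.

-17.4%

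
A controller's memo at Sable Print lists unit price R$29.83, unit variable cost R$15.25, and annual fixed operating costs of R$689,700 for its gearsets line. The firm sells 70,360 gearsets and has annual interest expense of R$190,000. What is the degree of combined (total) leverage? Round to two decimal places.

7.02

Contribution at this volume is 70,360 × R$14.58 = R$1,025,848.80.
Operating income = contribution − fixed costs = R$1,025,848.80 − R$689,700 = R$336,148.80. Interest = R$190,000.00, so EBIT − I = R$146,148.80.
Degree of total leverage = total CM / (EBIT − interest) = R$1,025,848.80 / R$146,148.80 = 7.0192.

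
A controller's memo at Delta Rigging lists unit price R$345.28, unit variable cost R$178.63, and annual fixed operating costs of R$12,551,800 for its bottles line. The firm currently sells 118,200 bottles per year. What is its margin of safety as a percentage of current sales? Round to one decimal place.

Unit CM = price − variable cost = R$345.28 − R$178.63 = R$166.65. Break-even units = R$12,551,800 ÷ R$166.65 = 75,318.33; break-even revenue = 75,318.33 × R$345.28 = R$26,005,913.62.
Actual sales revenue = 118,200 × R$345.28 = R$40,812,096.00.
Margin of safety = (R$40,812,096.00 − R$26,005,913.62) ÷ R$40,812,096.00 = 36.3%.

36.3%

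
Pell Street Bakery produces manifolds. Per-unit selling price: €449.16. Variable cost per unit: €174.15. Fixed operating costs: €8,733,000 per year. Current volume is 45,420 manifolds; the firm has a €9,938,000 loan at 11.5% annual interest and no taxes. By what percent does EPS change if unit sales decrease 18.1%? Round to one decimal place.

At 45,420 units, contribution = 45,420 × €275.01 = €12,490,954.20.
Subtracting fixed costs: EBIT = €12,490,954.20 − €8,733,000 = €3,757,954.20.
Interest = €1,142,870.00, so EBIT − I = €2,615,084.20.
Degree of combined leverage = contribution ÷ (EBIT − I) = €12,490,954.20 ÷ €2,615,084.20 = 4.7765.
EPS therefore changes by 4.7765 × (-18.1%) = -86.5%.

-86.5%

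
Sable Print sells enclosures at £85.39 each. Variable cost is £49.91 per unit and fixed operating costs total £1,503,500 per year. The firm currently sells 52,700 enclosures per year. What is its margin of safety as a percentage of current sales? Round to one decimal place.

19.6%

Unit CM = price − variable cost = £85.39 − £49.91 = £35.48. Break-even units = £1,503,500 ÷ £35.48 = 42,375.99; break-even revenue = 42,375.99 × £85.39 = £3,618,485.48.
Current sales = 52,700 × £85.39 = £4,500,053.00.
Margin of safety = (£4,500,053.00 − £3,618,485.48) ÷ £4,500,053.00 = 19.6%.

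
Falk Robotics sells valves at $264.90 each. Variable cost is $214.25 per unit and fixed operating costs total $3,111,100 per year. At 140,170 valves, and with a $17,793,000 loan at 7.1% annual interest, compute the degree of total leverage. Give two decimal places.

2.61

Contribution at this volume is 140,170 × $50.65 = $7,099,610.50.
Operating income = contribution − fixed costs = $7,099,610.50 − $3,111,100 = $3,988,510.50. Interest = $1,263,303.00, so EBIT − I = $2,725,207.50.
Degree of total leverage = total CM / (EBIT − interest) = $7,099,610.50 / $2,725,207.50 = 2.6052.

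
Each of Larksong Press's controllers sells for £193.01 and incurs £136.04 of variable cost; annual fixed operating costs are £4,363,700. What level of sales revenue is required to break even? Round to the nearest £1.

£14,783,882

Contribution margin per unit = £193.01 − £136.04 = £56.97, a CM ratio of £56.97 ÷ £193.01 = 0.2952.
Break-even revenue = fixed costs × price ÷ CM = £4,363,700 × £193.01 ÷ £56.97 = £14,783,882.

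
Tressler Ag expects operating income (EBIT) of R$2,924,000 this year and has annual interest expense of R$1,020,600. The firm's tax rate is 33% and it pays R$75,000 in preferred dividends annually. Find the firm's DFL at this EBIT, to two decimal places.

1.63

Interest = R$1,020,600.00.
Preferred dividends grossed up pre-tax: R$75,000 / (1 − 0.33) = R$111,940.30.
DFL = EBIT ÷ [EBIT − I − D_p/(1−t)] = R$2,924,000 ÷ [R$2,924,000 − R$1,020,600.00 − R$111,940.30] = R$2,924,000 ÷ R$1,791,459.70 = 1.6322.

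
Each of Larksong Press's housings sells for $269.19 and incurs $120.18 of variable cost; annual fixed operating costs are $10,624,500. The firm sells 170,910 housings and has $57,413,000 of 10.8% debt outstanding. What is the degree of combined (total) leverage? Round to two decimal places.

2.95

At 170,910 units, contribution = 170,910 × $149.01 = $25,467,299.10.
Operating income = contribution − fixed costs = $25,467,299.10 − $10,624,500 = $14,842,799.10. Interest = $6,200,604.00, so EBIT − I = $8,642,195.10.
Degree of total leverage = total CM / (EBIT − interest) = $25,467,299.10 / $8,642,195.10 = 2.9469.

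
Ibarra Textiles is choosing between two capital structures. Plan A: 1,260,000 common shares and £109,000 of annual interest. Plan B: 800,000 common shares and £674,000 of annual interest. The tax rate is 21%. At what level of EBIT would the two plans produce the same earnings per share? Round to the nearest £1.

Set EPS_A = EPS_B: (EBIT − £109,000)(1 − 0.21) ÷ 1,260,000 = (EBIT − £674,000)(1 − 0.21) ÷ 800,000.
The (1 − t) factor cancels: (EBIT − 109,000) × 800,000 = (EBIT − 674,000) × 1,260,000.
EBIT × (1,260,000 − 800,000) = 674,000 × 1,260,000 − 109,000 × 800,000 = 762,040,000,000, so EBIT = 762,040,000,000 ÷ 460,000 = 1,656,608.70.

£1,656,609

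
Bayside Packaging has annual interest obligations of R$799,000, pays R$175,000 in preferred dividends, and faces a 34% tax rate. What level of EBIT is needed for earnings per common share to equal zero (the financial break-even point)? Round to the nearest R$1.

R$1,064,152

Preferred dividends are paid after tax, so their pre-tax equivalent is R$175,000 ÷ (1 − 0.34) = R$265,151.52.
Financial break-even EBIT = interest + D_p ÷ (1 − t) = R$799,000 + R$265,151.52 = R$1,064,151.52.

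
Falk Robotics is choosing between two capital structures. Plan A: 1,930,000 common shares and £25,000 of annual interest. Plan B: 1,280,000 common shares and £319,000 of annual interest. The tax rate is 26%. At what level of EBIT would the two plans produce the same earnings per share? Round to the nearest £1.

£897,954

Set EPS_A = EPS_B: (EBIT − £25,000)(1 − 0.26) ÷ 1,930,000 = (EBIT − £319,000)(1 − 0.26) ÷ 1,280,000.
The (1 − t) factor cancels: (EBIT − 25,000) × 1,280,000 = (EBIT − 319,000) × 1,930,000.
EBIT × (1,930,000 − 1,280,000) = 319,000 × 1,930,000 − 25,000 × 1,280,000 = 583,670,000,000, so EBIT = 583,670,000,000 ÷ 650,000 = 897,953.85.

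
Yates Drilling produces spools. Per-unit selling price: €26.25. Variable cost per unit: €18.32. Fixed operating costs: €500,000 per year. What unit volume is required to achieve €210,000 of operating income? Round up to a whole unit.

89,534 spools

Each unit contributes €26.25 − €18.32 = €7.93.
Units = (FC + target) / CM = (€500,000 + €210,000) / €7.93 = 89,533.42, so 89,534 spools.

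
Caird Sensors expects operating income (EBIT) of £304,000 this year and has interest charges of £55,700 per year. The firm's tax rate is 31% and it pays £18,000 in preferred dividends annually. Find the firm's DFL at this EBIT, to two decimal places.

1.37

Annual interest charges come to £55,700.00.
Pre-tax preferred-dividend burden = £18,000 ÷ (1 − 0.31) = £26,086.96.
DFL = EBIT ÷ [EBIT − I − D_p/(1−t)] = £304,000 ÷ [£304,000 − £55,700.00 − £26,086.96] = £304,000 ÷ £222,213.04 = 1.3681.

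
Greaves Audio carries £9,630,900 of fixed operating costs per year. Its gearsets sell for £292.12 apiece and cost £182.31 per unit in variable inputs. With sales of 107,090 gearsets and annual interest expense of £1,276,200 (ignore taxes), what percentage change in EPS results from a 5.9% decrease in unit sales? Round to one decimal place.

-81.4%

Total contribution margin = 107,090 × £109.81 = £11,759,552.90.
Operating income = contribution − fixed costs = £11,759,552.90 − £9,630,900 = £2,128,652.90.
Interest = £1,276,200.00, so EBIT − I = £852,452.90.
Degree of combined leverage = contribution ÷ (EBIT − I) = £11,759,552.90 ÷ £852,452.90 = 13.7950.
EPS therefore changes by 13.7950 × (-5.9%) = -81.4%.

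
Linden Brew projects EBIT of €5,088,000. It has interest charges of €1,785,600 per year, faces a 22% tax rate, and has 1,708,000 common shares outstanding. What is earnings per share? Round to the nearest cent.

Pre-tax income = €5,088,000 − €1,785,600.00 = €3,302,400.00.
Net income = €3,302,400.00 × (1 − 0.22) = €2,575,872.00.
Per share: €2,575,872.00 / 1,708,000 shares = €1.51.

€1.51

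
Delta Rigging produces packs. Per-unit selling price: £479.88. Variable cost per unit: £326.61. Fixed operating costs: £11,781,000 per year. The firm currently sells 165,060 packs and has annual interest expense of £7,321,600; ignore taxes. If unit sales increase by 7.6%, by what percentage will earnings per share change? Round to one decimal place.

Contribution at this volume is 165,060 × £153.27 = £25,298,746.20.
Subtracting fixed costs: EBIT = £25,298,746.20 − £11,781,000 = £13,517,746.20.
After interest of £7,321,600.00, pre-tax earnings = £6,196,146.20.
Degree of combined leverage = contribution ÷ (EBIT − I) = £25,298,746.20 ÷ £6,196,146.20 = 4.0830.
EPS therefore changes by 4.0830 × (+7.6%) = +31.0%.

+31.0%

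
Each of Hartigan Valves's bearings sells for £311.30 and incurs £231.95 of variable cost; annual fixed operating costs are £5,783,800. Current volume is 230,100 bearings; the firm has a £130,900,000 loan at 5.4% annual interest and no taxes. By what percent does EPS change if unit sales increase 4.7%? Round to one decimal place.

Total contribution margin = 230,100 × £79.35 = £18,258,435.00.
Operating income = contribution − fixed costs = £18,258,435.00 − £5,783,800 = £12,474,635.00.
Interest = £7,068,600.00, so EBIT − I = £5,406,035.00.
DCL = total CM / (EBIT − I) = £18,258,435.00 / £5,406,035.00 = 3.3774.
EPS therefore changes by 3.3774 × (+4.7%) = +15.9%.

+15.9%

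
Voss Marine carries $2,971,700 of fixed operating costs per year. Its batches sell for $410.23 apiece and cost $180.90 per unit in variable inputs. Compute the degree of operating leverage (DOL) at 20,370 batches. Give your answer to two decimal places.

2.75

Contribution at this volume is 20,370 × $229.33 = $4,671,452.10.
Operating income = contribution − fixed costs = $4,671,452.10 − $2,971,700 = $1,699,752.10.
Degree of operating leverage = $4,671,452.10 / $1,699,752.10 = 2.7483.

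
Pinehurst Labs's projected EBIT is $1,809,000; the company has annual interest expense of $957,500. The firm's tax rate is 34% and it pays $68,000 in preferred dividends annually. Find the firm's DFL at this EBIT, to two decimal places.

2.42

Interest = $957,500.00.
Pre-tax preferred-dividend burden = $68,000 ÷ (1 − 0.34) = $103,030.30.
DFL = EBIT ÷ [EBIT − I − D_p/(1−t)] = $1,809,000 ÷ [$1,809,000 − $957,500.00 − $103,030.30] = $1,809,000 ÷ $748,469.70 = 2.4169.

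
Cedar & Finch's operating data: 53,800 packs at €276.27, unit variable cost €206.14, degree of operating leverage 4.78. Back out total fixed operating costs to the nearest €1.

€2,983,665

Contribution at this volume is 53,800 × €70.13 = €3,772,994.00.
DOL = contribution / EBIT, so EBIT = €3,772,994.00 / 4.78 = €789,329.29.
And FC = contribution − EBIT = €3,772,994.00 − €789,329.29 = €2,983,665.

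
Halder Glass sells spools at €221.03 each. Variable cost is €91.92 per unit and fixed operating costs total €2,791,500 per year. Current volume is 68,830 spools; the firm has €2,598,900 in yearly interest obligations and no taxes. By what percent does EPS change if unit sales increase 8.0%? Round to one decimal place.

+20.3%

Contribution at this volume is 68,830 × €129.11 = €8,886,641.30.
EBIT = €8,886,641.30 − €2,791,500 = €6,095,141.30.
After interest of €2,598,900.00, pre-tax earnings = €3,496,241.30.
DCL = total CM / (EBIT − I) = €8,886,641.30 / €3,496,241.30 = 2.5418.
%ΔEPS = DCL × %ΔSales = 2.5418 × +8.0% = +20.3%.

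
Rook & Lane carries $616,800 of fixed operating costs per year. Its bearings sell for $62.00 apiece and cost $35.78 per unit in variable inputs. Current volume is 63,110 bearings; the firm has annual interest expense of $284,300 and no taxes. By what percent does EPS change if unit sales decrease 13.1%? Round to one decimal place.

-28.8%

At 63,110 units, contribution = 63,110 × $26.22 = $1,654,744.20.
Subtracting fixed costs: EBIT = $1,654,744.20 − $616,800 = $1,037,944.20.
After interest of $284,300.00, pre-tax earnings = $753,644.20.
Degree of combined leverage = contribution ÷ (EBIT − I) = $1,654,744.20 ÷ $753,644.20 = 2.1957.
EPS therefore changes by 2.1957 × (-13.1%) = -28.8%.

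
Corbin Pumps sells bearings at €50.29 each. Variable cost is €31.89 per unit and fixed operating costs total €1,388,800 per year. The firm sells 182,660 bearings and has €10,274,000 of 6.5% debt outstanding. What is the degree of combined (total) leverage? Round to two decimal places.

Total contribution margin = 182,660 × €18.40 = €3,360,944.00.
EBIT = €3,360,944.00 − €1,388,800 = €1,972,144.00. Interest = €667,810.00, so EBIT − I = €1,304,334.00.
Degree of total leverage = total CM / (EBIT − interest) = €3,360,944.00 / €1,304,334.00 = 2.5768.

2.58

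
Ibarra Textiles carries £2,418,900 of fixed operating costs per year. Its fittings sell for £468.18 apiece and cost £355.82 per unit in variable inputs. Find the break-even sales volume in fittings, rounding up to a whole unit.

21,529 fittings

Unit CM = price − variable cost = £468.18 − £355.82 = £112.36.
Break-even volume = fixed costs ÷ CM per unit = £2,418,900 ÷ £112.36 = 21,528.12, so 21,529 fittings.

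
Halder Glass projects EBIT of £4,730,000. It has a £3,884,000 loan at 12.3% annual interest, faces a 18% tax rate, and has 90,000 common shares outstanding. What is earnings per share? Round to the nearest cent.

£38.74

Pre-tax income = £4,730,000 − £477,732.00 = £4,252,268.00.
Net income = £4,252,268.00 × (1 − 0.18) = £3,486,859.76.
EPS = £3,486,859.76 ÷ 90,000 = £38.74.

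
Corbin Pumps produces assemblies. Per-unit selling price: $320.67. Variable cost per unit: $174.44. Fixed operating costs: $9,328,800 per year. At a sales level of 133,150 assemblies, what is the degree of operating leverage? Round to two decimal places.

1.92

At 133,150 units, contribution = 133,150 × $146.23 = $19,470,524.50.
EBIT = $19,470,524.50 − $9,328,800 = $10,141,724.50.
So DOL = total CM / EBIT = $19,470,524.50 / $10,141,724.50 = 1.9198.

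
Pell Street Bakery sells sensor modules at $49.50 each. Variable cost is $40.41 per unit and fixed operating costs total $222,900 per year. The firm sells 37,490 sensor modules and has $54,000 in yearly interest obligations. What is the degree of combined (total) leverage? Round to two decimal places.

Contribution at this volume is 37,490 × $9.09 = $340,784.10.
EBIT = $340,784.10 − $222,900 = $117,884.10. Interest = $54,000.00.
DOL = $340,784.10 ÷ $117,884.10 = 2.8908; DFL = $117,884.10 ÷ $63,884.10 = 1.8453.
Combined leverage = 2.8908 × 1.8453 = 5.3344.

5.33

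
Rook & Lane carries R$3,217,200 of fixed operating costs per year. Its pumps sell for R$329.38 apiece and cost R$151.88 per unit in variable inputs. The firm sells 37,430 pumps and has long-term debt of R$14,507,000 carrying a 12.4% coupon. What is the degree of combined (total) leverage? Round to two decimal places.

4.08

Total contribution margin = 37,430 × R$177.50 = R$6,643,825.00.
Operating income = contribution − fixed costs = R$6,643,825.00 − R$3,217,200 = R$3,426,625.00. Interest = R$1,798,868.00.
DOL = R$6,643,825.00 ÷ R$3,426,625.00 = 1.9389; DFL = R$3,426,625.00 ÷ R$1,627,757.00 = 2.1051.
DCL = DOL × DFL = 1.9389 × 2.1051 = 4.0816.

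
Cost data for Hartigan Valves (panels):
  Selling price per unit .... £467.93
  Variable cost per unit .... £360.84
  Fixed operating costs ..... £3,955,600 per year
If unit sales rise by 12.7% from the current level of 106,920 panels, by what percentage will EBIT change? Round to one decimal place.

+19.4%

Total contribution margin = 106,920 × £107.09 = £11,450,062.80.
Subtracting fixed costs: EBIT = £11,450,062.80 − £3,955,600 = £7,494,462.80.
DOL = contribution ÷ EBIT = £11,450,062.80 ÷ £7,494,462.80 = 1.5278.
So EBIT moves 1.5278 × (+12.7%) = +19.4%.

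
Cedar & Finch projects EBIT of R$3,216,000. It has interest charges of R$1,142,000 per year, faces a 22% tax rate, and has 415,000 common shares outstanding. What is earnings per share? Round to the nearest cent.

Pre-tax income = R$3,216,000 − R$1,142,000.00 = R$2,074,000.00.
After tax at 22%: net income = R$2,074,000.00 × 0.78 = R$1,617,720.00.
Per share: R$1,617,720.00 / 415,000 shares = R$3.90.

R$3.90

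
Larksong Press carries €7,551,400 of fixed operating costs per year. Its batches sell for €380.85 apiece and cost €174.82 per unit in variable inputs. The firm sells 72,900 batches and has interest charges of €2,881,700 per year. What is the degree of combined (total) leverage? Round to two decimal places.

3.27

Total contribution margin = 72,900 × €206.03 = €15,019,587.00.
EBIT = €15,019,587.00 − €7,551,400 = €7,468,187.00. Interest = €2,881,700.00.
DOL = €15,019,587.00 ÷ €7,468,187.00 = 2.0111; DFL = €7,468,187.00 ÷ €4,586,487.00 = 1.6283.
Combined leverage = 2.0111 × 1.6283 = 3.2747.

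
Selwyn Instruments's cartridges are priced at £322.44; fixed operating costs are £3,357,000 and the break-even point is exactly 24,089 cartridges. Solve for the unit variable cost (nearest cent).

Contribution per unit must be FC / Q = £3,357,000 / 24,089 = £139.3582.
Variable cost per unit = £322.44 − £139.3582 = £183.08.

£183.08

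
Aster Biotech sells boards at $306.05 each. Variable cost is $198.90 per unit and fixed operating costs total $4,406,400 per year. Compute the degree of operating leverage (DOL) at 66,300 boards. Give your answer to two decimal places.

Contribution at this volume is 66,300 × $107.15 = $7,104,045.00.
Subtracting fixed costs: EBIT = $7,104,045.00 − $4,406,400 = $2,697,645.00.
So DOL = total CM / EBIT = $7,104,045.00 / $2,697,645.00 = 2.6334.

2.63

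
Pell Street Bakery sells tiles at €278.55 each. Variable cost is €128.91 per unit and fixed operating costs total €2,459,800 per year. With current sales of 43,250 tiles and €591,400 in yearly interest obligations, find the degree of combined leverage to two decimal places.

1.89

Total contribution margin = 43,250 × €149.64 = €6,471,930.00.
Operating income = contribution − fixed costs = €6,471,930.00 − €2,459,800 = €4,012,130.00. Interest = €591,400.00.
DOL = €6,471,930.00 ÷ €4,012,130.00 = 1.6131; DFL = €4,012,130.00 ÷ €3,420,730.00 = 1.1729.
DCL = DOL × DFL = 1.6131 × 1.1729 = 1.8920.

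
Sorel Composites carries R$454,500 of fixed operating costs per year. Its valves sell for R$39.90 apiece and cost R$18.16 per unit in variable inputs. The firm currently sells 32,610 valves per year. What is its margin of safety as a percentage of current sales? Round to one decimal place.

Contribution margin per unit = R$39.90 − R$18.16 = R$21.74. Break-even units = R$454,500 ÷ R$21.74 = 20,906.16; break-even revenue = 20,906.16 × R$39.90 = R$834,155.93.
Actual sales revenue = 32,610 × R$39.90 = R$1,301,139.00.
Margin of safety = (R$1,301,139.00 − R$834,155.93) ÷ R$1,301,139.00 = 35.9%.

35.9%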